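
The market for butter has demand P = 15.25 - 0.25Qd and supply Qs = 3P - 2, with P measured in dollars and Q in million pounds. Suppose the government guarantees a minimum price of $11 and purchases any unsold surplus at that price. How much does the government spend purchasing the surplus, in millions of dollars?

154

Rearranging demand gives Qd = 61 - 4P. Setting quantity demanded equal to quantity supplied, 61 - 4P = 3P - 2, gives P* = 9 and Q* = 25.
Because the floor (11) lies above the market-clearing price, it is binding.
At P = 11: Qd = 61 - 4·11 = 17 and Qs = 3·11 - 2 = 31.
Surplus = Qs - Qd = 14.
Government expenditure = surplus × support price = 14 × 11 = 154.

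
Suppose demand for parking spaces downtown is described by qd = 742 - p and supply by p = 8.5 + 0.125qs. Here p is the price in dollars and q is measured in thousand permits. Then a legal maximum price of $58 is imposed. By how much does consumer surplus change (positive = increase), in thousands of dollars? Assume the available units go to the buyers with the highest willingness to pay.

-20096

Rearranging supply gives qs = 8p - 68. Without the control the market clears where 742 - p = 8p - 68, i.e. p* = 90 and q* = 652.
Since 58 < 90, the ceiling is binding.
At p = 58: qd = 742 - 58 = 684 and qs = 8·58 - 68 = 396.
Consumer surplus without the control is ½ · (742 - 90) · 652 = 212552.
With the ceiling, 396 units are sold at 58 (assume they go to the highest-value buyers). The demand price at q = 396 is 346, so CS = ½ · [(742 - 58) + (346 - 58)] · 396 = 192456.
Change in consumer surplus = 192456 - 212552 = -20096.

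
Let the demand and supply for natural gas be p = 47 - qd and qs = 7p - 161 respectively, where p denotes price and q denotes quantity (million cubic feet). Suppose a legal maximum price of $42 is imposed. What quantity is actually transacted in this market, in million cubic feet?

Rearranging demand gives qd = 47 - p. In a free market, 47 - p = 7p - 161 gives the equilibrium p* = 26, q* = 21.
The ceiling of 42 is above the equilibrium price 26, so it is not binding; the market clears at p* = 26, q* = 21.

21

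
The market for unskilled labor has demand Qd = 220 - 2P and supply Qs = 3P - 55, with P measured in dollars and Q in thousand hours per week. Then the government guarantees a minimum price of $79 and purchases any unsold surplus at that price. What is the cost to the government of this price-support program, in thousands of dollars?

9480

Setting quantity demanded equal to quantity supplied, 220 - 2P = 3P - 55, gives P* = 55 and Q* = 110.
Because the floor (79) lies above the market-clearing price, it is binding.
At P = 79: Qd = 220 - 2·79 = 62 and Qs = 3·79 - 55 = 182.
Surplus = Qs - Qd = 120.
Government expenditure = surplus × support price = 120 × 79 = 9480.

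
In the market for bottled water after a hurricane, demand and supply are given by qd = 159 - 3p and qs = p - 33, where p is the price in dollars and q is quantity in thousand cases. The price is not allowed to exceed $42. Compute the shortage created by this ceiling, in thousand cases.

24

In a free market, 159 - 3p = p - 33 gives the equilibrium p* = 48, q* = 15.
Since 42 < 48, the ceiling is binding.
At p = 42: qd = 159 - 3·42 = 33 and qs = 42 - 33 = 9.
Shortage = qd - qs = 33 - 9 = 24.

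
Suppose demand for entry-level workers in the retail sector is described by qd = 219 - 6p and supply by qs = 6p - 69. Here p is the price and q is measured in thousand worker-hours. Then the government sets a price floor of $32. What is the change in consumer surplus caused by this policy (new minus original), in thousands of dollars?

-408

Equilibrium: 219 - 6p = 6p - 69, so 288 = 12p and p* = 24, q* = 75.
The floor of 32 is above the equilibrium price 24, so it binds.
At p = 32: qd = 219 - 6·32 = 27 and qs = 6·32 - 69 = 123.
Consumer surplus without the control is ½ · (36.5 - 24) · 75 = 468.75.
With the floor, consumers buy 27 units at 32, so CS = ½ · (36.5 - 32) · 27 = 60.75.
Change in consumer surplus = 60.75 - 468.75 = -408.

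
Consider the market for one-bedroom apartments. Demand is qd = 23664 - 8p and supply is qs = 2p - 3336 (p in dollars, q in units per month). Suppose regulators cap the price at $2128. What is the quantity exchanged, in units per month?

In a free market, 23664 - 8p = 2p - 3336 gives the equilibrium p* = 2700, q* = 2064.
The ceiling of 2128 is below the equilibrium price 2700, so it binds.
At p = 2128: qd = 23664 - 8·2128 = 6640 and qs = 2·2128 - 3336 = 920.
The quantity actually transacted is the short side, supply: 920.

920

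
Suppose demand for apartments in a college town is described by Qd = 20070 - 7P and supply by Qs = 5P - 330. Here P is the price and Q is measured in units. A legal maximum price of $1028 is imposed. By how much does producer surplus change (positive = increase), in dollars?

In a free market, 20070 - 7P = 5P - 330 gives the equilibrium P* = 1700, Q* = 8170.
Since 1028 < 1700, the ceiling is binding.
At P = 1028: Qd = 20070 - 7·1028 = 12874 and Qs = 5·1028 - 330 = 4810.
Producer surplus without the control is ½ · (1700 - 66) · 8170 = 6674890.
With the ceiling, producers sell 4810 units at 1028, so PS = ½ · (1028 - 66) · 4810 = 2313610.
Change in producer surplus = 2313610 - 6674890 = -4361280.

-4361280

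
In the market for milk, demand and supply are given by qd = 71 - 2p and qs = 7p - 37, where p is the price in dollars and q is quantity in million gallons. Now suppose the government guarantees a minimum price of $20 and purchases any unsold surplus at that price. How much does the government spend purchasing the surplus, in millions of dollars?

Without the control the market clears where 71 - 2p = 7p - 37, i.e. p* = 12 and q* = 47.
Since 20 > 12, the floor is binding.
At p = 20: qd = 71 - 2·20 = 31 and qs = 7·20 - 37 = 103.
Surplus = qs - qd = 72.
Government expenditure = surplus × support price = 72 × 20 = 1440.

1440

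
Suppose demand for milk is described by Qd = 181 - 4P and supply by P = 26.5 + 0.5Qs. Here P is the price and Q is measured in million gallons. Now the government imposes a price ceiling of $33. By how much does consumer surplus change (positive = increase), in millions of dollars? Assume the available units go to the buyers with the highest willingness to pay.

60

Rearranging supply gives Qs = 2P - 53. In a free market, 181 - 4P = 2P - 53 gives the equilibrium P* = 39, Q* = 25.
The ceiling of 33 is below the equilibrium price 39, so it binds.
At P = 33: Qd = 181 - 4·33 = 49 and Qs = 2·33 - 53 = 13.
Consumer surplus without the control is ½ · (45.25 - 39) · 25 = 78.125.
With the ceiling, 13 units are sold at 33 (assume they go to the highest-value buyers). The demand price at Q = 13 is 42, so CS = ½ · [(45.25 - 33) + (42 - 33)] · 13 = 138.125.
Change in consumer surplus = 138.125 - 78.125 = 60.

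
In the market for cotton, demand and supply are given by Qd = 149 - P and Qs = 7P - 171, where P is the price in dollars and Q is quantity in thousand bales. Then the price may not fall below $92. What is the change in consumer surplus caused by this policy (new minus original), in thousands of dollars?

-4316

In a free market, 149 - P = 7P - 171 gives the equilibrium P* = 40, Q* = 109.
Because the floor (92) lies above the market-clearing price, it is binding.
At P = 92: Qd = 149 - 92 = 57 and Qs = 7·92 - 171 = 473.
Consumer surplus without the control is ½ · (149 - 40) · 109 = 5940.5.
With the floor, consumers buy 57 units at 92, so CS = ½ · (149 - 92) · 57 = 1624.5.
Change in consumer surplus = 1624.5 - 5940.5 = -4316.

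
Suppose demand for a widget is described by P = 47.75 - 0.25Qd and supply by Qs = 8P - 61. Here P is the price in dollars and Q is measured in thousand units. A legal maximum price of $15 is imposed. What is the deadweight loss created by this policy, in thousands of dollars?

432

Rearranging demand gives Qd = 191 - 4P. Setting quantity demanded equal to quantity supplied, 191 - 4P = 8P - 61, gives P* = 21 and Q* = 107.
The ceiling of 15 is below the equilibrium price 21, so it binds.
At P = 15: Qd = 191 - 4·15 = 131 and Qs = 8·15 - 61 = 59.
Quantity traded falls to 59. At Q = 59 the demand price is (191 - 59)/4 = 33 and the supply price is (61 + 59)/8 = 15.
Deadweight loss = ½ · (33 - 15) · (107 - 59) = ½ · 18 · 48 = 432.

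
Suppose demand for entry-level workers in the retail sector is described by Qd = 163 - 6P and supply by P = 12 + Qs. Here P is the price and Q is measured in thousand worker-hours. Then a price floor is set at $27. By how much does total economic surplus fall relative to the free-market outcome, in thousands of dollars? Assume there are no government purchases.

84

Rearranging supply gives Qs = P - 12. In a free market, 163 - 6P = P - 12 gives the equilibrium P* = 25, Q* = 13.
Since 27 > 25, the floor is binding.
At P = 27: Qd = 163 - 6·27 = 1 and Qs = 27 - 12 = 15.
Quantity traded falls to 1. At Q = 1 the demand price is (163 - 1)/6 = 27 and the supply price is 12 + 1 = 13.
Deadweight loss = ½ · (27 - 13) · (13 - 1) = ½ · 14 · 12 = 84.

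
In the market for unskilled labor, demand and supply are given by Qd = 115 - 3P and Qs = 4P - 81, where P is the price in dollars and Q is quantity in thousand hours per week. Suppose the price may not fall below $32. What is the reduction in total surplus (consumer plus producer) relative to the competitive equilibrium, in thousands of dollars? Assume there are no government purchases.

42

In a free market, 115 - 3P = 4P - 81 gives the equilibrium P* = 28, Q* = 31.
Since 32 > 28, the floor is binding.
At P = 32: Qd = 115 - 3·32 = 19 and Qs = 4·32 - 81 = 47.
Quantity traded falls to 19. At Q = 19 the demand price is (115 - 19)/3 = 32 and the supply price is (81 + 19)/4 = 25.
Deadweight loss = ½ · (32 - 25) · (31 - 19) = ½ · 7 · 12 = 42.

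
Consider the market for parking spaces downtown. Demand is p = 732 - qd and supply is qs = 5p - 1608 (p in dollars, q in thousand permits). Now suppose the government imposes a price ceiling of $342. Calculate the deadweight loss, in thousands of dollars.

Rearranging demand gives qd = 732 - p. Without the control the market clears where 732 - p = 5p - 1608, i.e. p* = 390 and q* = 342.
The ceiling of 342 is below the equilibrium price 390, so it binds.
At p = 342: qd = 732 - 342 = 390 and qs = 5·342 - 1608 = 102.
Quantity traded falls to 102. At q = 102 the demand price is 732 - 102 = 630 and the supply price is (1608 + 102)/5 = 342.
Deadweight loss = ½ · (630 - 342) · (342 - 102) = ½ · 288 · 240 = 34560.

34560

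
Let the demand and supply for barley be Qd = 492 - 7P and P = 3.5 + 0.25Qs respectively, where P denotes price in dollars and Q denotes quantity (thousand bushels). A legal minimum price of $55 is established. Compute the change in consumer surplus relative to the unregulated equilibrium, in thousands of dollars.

-1246.5

Rearranging supply gives Qs = 4P - 14. In a free market, 492 - 7P = 4P - 14 gives the equilibrium P* = 46, Q* = 170.
Since 55 > 46, the floor is binding.
At P = 55: Qd = 492 - 7·55 = 107 and Qs = 4·55 - 14 = 206.
Consumer surplus without the control is ½ · (492/7 - 46) · 170 = 14450/7.
With the floor, consumers buy 107 units at 55, so CS = ½ · (492/7 - 55) · 107 = 11449/14.
Change in consumer surplus = 11449/14 - 14450/7 = -1246.5.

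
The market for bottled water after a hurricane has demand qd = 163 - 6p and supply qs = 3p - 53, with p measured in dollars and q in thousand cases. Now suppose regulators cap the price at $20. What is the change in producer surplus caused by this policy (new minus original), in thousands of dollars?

Equilibrium: 163 - 6p = 3p - 53, so 216 = 9p and p* = 24, q* = 19.
The ceiling of 20 is below the equilibrium price 24, so it binds.
At p = 20: qd = 163 - 6·20 = 43 and qs = 3·20 - 53 = 7.
Producer surplus without the control is ½ · (24 - 53/3) · 19 = 361/6.
With the ceiling, producers sell 7 units at 20, so PS = ½ · (20 - 53/3) · 7 = 49/6.
Change in producer surplus = 49/6 - 361/6 = -52.

-52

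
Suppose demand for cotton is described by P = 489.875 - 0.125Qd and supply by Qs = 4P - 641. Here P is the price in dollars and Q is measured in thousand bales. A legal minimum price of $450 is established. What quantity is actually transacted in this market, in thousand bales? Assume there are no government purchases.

Rearranging demand gives Qd = 3919 - 8P. In a free market, 3919 - 8P = 4P - 641 gives the equilibrium P* = 380, Q* = 879.
Because the floor (450) lies above the market-clearing price, it is binding.
At P = 450: Qd = 3919 - 8·450 = 319 and Qs = 4·450 - 641 = 1159.
The quantity actually transacted is the short side, demand: 319.

319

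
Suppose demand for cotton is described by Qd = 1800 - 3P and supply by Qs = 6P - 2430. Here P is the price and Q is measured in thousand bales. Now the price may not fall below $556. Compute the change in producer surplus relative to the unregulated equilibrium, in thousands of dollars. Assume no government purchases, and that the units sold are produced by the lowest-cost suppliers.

5805

Equilibrium: 1800 - 3P = 6P - 2430, so 4230 = 9P and P* = 470, Q* = 390.
The floor of 556 is above the equilibrium price 470, so it binds.
At P = 556: Qd = 1800 - 3·556 = 132 and Qs = 6·556 - 2430 = 906.
Producer surplus without the control is ½ · (470 - 405) · 390 = 12675.
With the floor, 132 units are sold at 556. The supply price at Q = 132 is 427, so PS = ½ · [(556 - 405) + (556 - 427)] · 132 = 18480.
Change in producer surplus = 18480 - 12675 = 5805.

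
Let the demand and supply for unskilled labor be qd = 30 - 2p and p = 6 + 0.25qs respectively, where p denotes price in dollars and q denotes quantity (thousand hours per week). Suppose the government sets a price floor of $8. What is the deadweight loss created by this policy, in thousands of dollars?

0

Rearranging supply gives qs = 4p - 24. In a free market, 30 - 2p = 4p - 24 gives the equilibrium p* = 9, q* = 12.
The floor of 8 is below the equilibrium price 9, so it is not binding; the market clears at p* = 9, q* = 12.
Since the control does not bind, no trades are prevented and deadweight loss is zero.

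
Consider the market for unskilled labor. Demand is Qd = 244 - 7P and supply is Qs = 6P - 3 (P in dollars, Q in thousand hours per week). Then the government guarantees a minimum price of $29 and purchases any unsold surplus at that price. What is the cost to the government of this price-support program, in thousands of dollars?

3770

In a free market, 244 - 7P = 6P - 3 gives the equilibrium P* = 19, Q* = 111.
Since 29 > 19, the floor is binding.
At P = 29: Qd = 244 - 7·29 = 41 and Qs = 6·29 - 3 = 171.
Surplus = Qs - Qd = 130.
Government expenditure = surplus × support price = 130 × 29 = 3770.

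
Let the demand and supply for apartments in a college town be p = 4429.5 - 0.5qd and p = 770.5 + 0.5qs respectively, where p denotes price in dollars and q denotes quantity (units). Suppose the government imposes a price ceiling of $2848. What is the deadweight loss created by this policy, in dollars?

0

Rearranging demand gives qd = 8859 - 2p; rearranging supply gives qs = 2p - 1541. Equilibrium: 8859 - 2p = 2p - 1541, so 10400 = 4p and p* = 2600, q* = 3659.
Since 2848 is above p* = 2600, the ceiling does not bind and the free-market outcome prevails.
Since the control does not bind, no trades are prevented and deadweight loss is zero.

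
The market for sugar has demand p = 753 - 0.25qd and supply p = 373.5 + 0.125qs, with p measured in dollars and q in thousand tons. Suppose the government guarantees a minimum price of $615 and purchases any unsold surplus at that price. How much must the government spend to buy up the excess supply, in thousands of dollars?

848700

Rearranging demand gives qd = 3012 - 4p; rearranging supply gives qs = 8p - 2988. In a free market, 3012 - 4p = 8p - 2988 gives the equilibrium p* = 500, q* = 1012.
Since 615 > 500, the floor is binding.
At p = 615: qd = 3012 - 4·615 = 552 and qs = 8·615 - 2988 = 1932.
Surplus = qs - qd = 1380.
Government expenditure = surplus × support price = 1380 × 615 = 848700.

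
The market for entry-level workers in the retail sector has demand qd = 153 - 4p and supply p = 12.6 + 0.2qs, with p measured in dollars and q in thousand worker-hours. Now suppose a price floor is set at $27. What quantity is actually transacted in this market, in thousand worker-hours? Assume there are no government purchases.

Rearranging supply gives qs = 5p - 63. Without the control the market clears where 153 - 4p = 5p - 63, i.e. p* = 24 and q* = 57.
Because the floor (27) lies above the market-clearing price, it is binding.
At p = 27: qd = 153 - 4·27 = 45 and qs = 5·27 - 63 = 72.
The quantity actually transacted is the short side, demand: 45.

45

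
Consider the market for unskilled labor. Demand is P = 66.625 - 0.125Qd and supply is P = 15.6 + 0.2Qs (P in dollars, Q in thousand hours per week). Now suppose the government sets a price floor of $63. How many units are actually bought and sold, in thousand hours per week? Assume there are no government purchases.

29

Rearranging demand gives Qd = 533 - 8P; rearranging supply gives Qs = 5P - 78. Without the control the market clears where 533 - 8P = 5P - 78, i.e. P* = 47 and Q* = 157.
The floor of 63 is above the equilibrium price 47, so it binds.
At P = 63: Qd = 533 - 8·63 = 29 and Qs = 5·63 - 78 = 237.
The quantity actually transacted is the short side, demand: 29.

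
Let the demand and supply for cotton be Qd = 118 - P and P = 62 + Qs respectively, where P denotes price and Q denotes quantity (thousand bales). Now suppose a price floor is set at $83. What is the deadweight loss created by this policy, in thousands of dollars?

0

Rearranging supply gives Qs = P - 62. Without the control the market clears where 118 - P = P - 62, i.e. P* = 90 and Q* = 28.
Since 83 is below P* = 90, the floor does not bind and the free-market outcome prevails.
Since the control does not bind, no trades are prevented and deadweight loss is zero.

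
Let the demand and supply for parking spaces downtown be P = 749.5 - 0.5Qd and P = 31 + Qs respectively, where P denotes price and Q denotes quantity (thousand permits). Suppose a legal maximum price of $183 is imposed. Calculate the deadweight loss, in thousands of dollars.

Rearranging demand gives Qd = 1499 - 2P; rearranging supply gives Qs = P - 31. Setting quantity demanded equal to quantity supplied, 1499 - 2P = P - 31, gives P* = 510 and Q* = 479.
The ceiling of 183 is below the equilibrium price 510, so it binds.
At P = 183: Qd = 1499 - 2·183 = 1133 and Qs = 183 - 31 = 152.
Quantity traded falls to 152. At Q = 152 the demand price is (1499 - 152)/2 = 673.5 and the supply price is 31 + 152 = 183.
Deadweight loss = ½ · (673.5 - 183) · (479 - 152) = ½ · 490.5 · 327 = 80196.75.

80196.75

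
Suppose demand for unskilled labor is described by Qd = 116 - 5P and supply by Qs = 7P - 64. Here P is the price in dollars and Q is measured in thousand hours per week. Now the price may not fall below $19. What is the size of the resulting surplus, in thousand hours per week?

In a free market, 116 - 5P = 7P - 64 gives the equilibrium P* = 15, Q* = 41.
The floor of 19 is above the equilibrium price 15, so it binds.
At P = 19: Qd = 116 - 5·19 = 21 and Qs = 7·19 - 64 = 69.
Surplus = Qs - Qd = 69 - 21 = 48.

48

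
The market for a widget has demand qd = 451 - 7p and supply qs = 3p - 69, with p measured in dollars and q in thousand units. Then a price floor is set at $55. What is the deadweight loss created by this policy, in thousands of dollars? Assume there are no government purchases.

Equilibrium: 451 - 7p = 3p - 69, so 520 = 10p and p* = 52, q* = 87.
Because the floor (55) lies above the market-clearing price, it is binding.
At p = 55: qd = 451 - 7·55 = 66 and qs = 3·55 - 69 = 96.
Quantity traded falls to 66. At q = 66 the demand price is (451 - 66)/7 = 55 and the supply price is (69 + 66)/3 = 45.
Deadweight loss = ½ · (55 - 45) · (87 - 66) = ½ · 10 · 21 = 105.

105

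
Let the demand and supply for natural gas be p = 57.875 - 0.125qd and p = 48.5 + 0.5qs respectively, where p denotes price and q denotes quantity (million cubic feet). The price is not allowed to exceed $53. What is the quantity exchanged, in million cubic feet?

Rearranging demand gives qd = 463 - 8p; rearranging supply gives qs = 2p - 97. Equilibrium: 463 - 8p = 2p - 97, so 560 = 10p and p* = 56, q* = 15.
The ceiling of 53 is below the equilibrium price 56, so it binds.
At p = 53: qd = 463 - 8·53 = 39 and qs = 2·53 - 97 = 9.
The quantity actually transacted is the short side, supply: 9.

9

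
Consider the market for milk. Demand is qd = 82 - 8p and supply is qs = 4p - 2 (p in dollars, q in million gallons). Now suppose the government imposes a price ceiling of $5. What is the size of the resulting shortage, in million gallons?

In a free market, 82 - 8p = 4p - 2 gives the equilibrium p* = 7, q* = 26.
Since 5 < 7, the ceiling is binding.
At p = 5: qd = 82 - 8·5 = 42 and qs = 4·5 - 2 = 18.
Shortage = qd - qs = 42 - 18 = 24.

24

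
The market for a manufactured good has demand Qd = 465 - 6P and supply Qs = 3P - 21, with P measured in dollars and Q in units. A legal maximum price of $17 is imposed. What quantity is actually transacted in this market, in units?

Equilibrium: 465 - 6P = 3P - 21, so 486 = 9P and P* = 54, Q* = 141.
Because the ceiling (17) lies below the market-clearing price, it is binding.
At P = 17: Qd = 465 - 6·17 = 363 and Qs = 3·17 - 21 = 30.
The quantity actually transacted is the short side, supply: 30.

30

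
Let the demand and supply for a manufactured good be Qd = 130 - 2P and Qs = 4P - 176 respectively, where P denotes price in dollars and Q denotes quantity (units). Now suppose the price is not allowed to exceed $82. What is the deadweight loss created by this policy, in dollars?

0

Equilibrium: 130 - 2P = 4P - 176, so 306 = 6P and P* = 51, Q* = 28.
Since 82 is above P* = 51, the ceiling does not bind and the free-market outcome prevails.
Since the control does not bind, no trades are prevented and deadweight loss is zero.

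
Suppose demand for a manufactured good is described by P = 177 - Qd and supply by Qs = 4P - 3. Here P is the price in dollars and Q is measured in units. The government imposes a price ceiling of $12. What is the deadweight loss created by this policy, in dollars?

5760

Rearranging demand gives Qd = 177 - P. In a free market, 177 - P = 4P - 3 gives the equilibrium P* = 36, Q* = 141.
Because the ceiling (12) lies below the market-clearing price, it is binding.
At P = 12: Qd = 177 - 12 = 165 and Qs = 4·12 - 3 = 45.
Quantity traded falls to 45. At Q = 45 the demand price is 177 - 45 = 132 and the supply price is (3 + 45)/4 = 12.
Deadweight loss = ½ · (132 - 12) · (141 - 45) = ½ · 120 · 96 = 5760.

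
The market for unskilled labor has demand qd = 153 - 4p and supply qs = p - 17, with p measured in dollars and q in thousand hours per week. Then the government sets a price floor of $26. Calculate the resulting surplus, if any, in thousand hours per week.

0

Setting quantity demanded equal to quantity supplied, 153 - 4p = p - 17, gives p* = 34 and q* = 17.
Since 26 is below p* = 34, the floor does not bind and the free-market outcome prevails.
Since the control does not bind, there is no surplus.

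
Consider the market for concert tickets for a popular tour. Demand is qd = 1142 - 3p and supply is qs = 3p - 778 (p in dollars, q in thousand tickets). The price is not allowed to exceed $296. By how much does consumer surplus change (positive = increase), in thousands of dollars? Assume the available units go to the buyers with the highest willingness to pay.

1776

Equilibrium: 1142 - 3p = 3p - 778, so 1920 = 6p and p* = 320, q* = 182.
The ceiling of 296 is below the equilibrium price 320, so it binds.
At p = 296: qd = 1142 - 3·296 = 254 and qs = 3·296 - 778 = 110.
Consumer surplus without the control is ½ · (1142/3 - 320) · 182 = 16562/3.
With the ceiling, 110 units are sold at 296 (assume they go to the highest-value buyers). The demand price at q = 110 is 344, so CS = ½ · [(1142/3 - 296) + (344 - 296)] · 110 = 21890/3.
Change in consumer surplus = 21890/3 - 16562/3 = 1776.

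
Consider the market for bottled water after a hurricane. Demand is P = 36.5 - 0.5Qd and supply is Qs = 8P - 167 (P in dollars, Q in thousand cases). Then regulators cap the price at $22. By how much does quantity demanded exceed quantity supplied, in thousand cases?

Rearranging demand gives Qd = 73 - 2P. Without the control the market clears where 73 - 2P = 8P - 167, i.e. P* = 24 and Q* = 25.
Because the ceiling (22) lies below the market-clearing price, it is binding.
At P = 22: Qd = 73 - 2·22 = 29 and Qs = 8·22 - 167 = 9.
Shortage = Qd - Qs = 29 - 9 = 20.

20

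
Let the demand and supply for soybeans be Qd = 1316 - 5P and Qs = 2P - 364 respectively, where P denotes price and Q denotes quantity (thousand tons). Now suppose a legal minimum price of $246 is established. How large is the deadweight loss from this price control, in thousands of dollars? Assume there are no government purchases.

In a free market, 1316 - 5P = 2P - 364 gives the equilibrium P* = 240, Q* = 116.
Because the floor (246) lies above the market-clearing price, it is binding.
At P = 246: Qd = 1316 - 5·246 = 86 and Qs = 2·246 - 364 = 128.
Quantity traded falls to 86. At Q = 86 the demand price is (1316 - 86)/5 = 246 and the supply price is (364 + 86)/2 = 225.
Deadweight loss = ½ · (246 - 225) · (116 - 86) = ½ · 21 · 30 = 315.

315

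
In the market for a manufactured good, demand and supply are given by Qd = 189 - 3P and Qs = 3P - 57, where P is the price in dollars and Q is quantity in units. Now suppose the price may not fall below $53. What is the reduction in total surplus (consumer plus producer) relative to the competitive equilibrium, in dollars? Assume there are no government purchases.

Setting quantity demanded equal to quantity supplied, 189 - 3P = 3P - 57, gives P* = 41 and Q* = 66.
Since 53 > 41, the floor is binding.
At P = 53: Qd = 189 - 3·53 = 30 and Qs = 3·53 - 57 = 102.
Quantity traded falls to 30. At Q = 30 the demand price is (189 - 30)/3 = 53 and the supply price is (57 + 30)/3 = 29.
Deadweight loss = ½ · (53 - 29) · (66 - 30) = ½ · 24 · 36 = 432.

432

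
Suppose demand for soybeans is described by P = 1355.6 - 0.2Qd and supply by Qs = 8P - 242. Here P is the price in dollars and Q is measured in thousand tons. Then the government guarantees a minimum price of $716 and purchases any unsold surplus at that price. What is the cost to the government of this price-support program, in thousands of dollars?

1638208

Rearranging demand gives Qd = 6778 - 5P. Setting quantity demanded equal to quantity supplied, 6778 - 5P = 8P - 242, gives P* = 540 and Q* = 4078.
The floor of 716 is above the equilibrium price 540, so it binds.
At P = 716: Qd = 6778 - 5·716 = 3198 and Qs = 8·716 - 242 = 5486.
Surplus = Qs - Qd = 2288.
Government expenditure = surplus × support price = 2288 × 716 = 1638208.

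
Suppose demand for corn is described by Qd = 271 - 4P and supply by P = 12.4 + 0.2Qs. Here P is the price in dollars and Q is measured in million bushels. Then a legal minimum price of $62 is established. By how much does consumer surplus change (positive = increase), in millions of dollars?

Rearranging supply gives Qs = 5P - 62. Setting quantity demanded equal to quantity supplied, 271 - 4P = 5P - 62, gives P* = 37 and Q* = 123.
The floor of 62 is above the equilibrium price 37, so it binds.
At P = 62: Qd = 271 - 4·62 = 23 and Qs = 5·62 - 62 = 248.
Consumer surplus without the control is ½ · (67.75 - 37) · 123 = 1891.125.
With the floor, consumers buy 23 units at 62, so CS = ½ · (67.75 - 62) · 23 = 66.125.
Change in consumer surplus = 66.125 - 1891.125 = -1825.

-1825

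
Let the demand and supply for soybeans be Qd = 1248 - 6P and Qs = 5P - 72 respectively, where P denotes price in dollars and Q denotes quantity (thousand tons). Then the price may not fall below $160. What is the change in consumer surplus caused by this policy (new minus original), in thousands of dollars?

-16320

In a free market, 1248 - 6P = 5P - 72 gives the equilibrium P* = 120, Q* = 528.
Because the floor (160) lies above the market-clearing price, it is binding.
At P = 160: Qd = 1248 - 6·160 = 288 and Qs = 5·160 - 72 = 728.
Consumer surplus without the control is ½ · (208 - 120) · 528 = 23232.
With the floor, consumers buy 288 units at 160, so CS = ½ · (208 - 160) · 288 = 6912.
Change in consumer surplus = 6912 - 23232 = -16320.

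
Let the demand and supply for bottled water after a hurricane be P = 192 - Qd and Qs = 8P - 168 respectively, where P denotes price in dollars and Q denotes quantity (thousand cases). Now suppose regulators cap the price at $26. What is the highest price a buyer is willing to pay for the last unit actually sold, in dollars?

Rearranging demand gives Qd = 192 - P. Setting quantity demanded equal to quantity supplied, 192 - P = 8P - 168, gives P* = 40 and Q* = 152.
The ceiling of 26 is below the equilibrium price 40, so it binds.
At P = 26: Qd = 192 - 26 = 166 and Qs = 8·26 - 168 = 40.
Only 40 units reach the market. On the demand curve, the marginal buyer's willingness to pay at Q = 40 is (192 - 40) = 152.

152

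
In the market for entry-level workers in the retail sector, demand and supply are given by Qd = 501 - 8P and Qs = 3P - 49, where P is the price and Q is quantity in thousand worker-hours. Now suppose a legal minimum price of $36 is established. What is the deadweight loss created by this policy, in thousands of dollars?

Setting quantity demanded equal to quantity supplied, 501 - 8P = 3P - 49, gives P* = 50 and Q* = 101.
The floor of 36 is below the equilibrium price 50, so it is not binding; the market clears at P* = 50, Q* = 101.
Since the control does not bind, no trades are prevented and deadweight loss is zero.

0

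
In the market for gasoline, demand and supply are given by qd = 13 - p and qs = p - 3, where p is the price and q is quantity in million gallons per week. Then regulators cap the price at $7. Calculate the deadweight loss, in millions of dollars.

1

Setting quantity demanded equal to quantity supplied, 13 - p = p - 3, gives p* = 8 and q* = 5.
Since 7 < 8, the ceiling is binding.
At p = 7: qd = 13 - 7 = 6 and qs = 7 - 3 = 4.
Quantity traded falls to 4. At q = 4 the demand price is 13 - 4 = 9 and the supply price is 3 + 4 = 7.
Deadweight loss = ½ · (9 - 7) · (5 - 4) = ½ · 2 · 1 = 1.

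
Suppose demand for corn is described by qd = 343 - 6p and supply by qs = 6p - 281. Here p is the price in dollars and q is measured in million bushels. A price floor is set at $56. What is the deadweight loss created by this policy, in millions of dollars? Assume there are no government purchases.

96

Setting quantity demanded equal to quantity supplied, 343 - 6p = 6p - 281, gives p* = 52 and q* = 31.
Because the floor (56) lies above the market-clearing price, it is binding.
At p = 56: qd = 343 - 6·56 = 7 and qs = 6·56 - 281 = 55.
Quantity traded falls to 7. At q = 7 the demand price is (343 - 7)/6 = 56 and the supply price is (281 + 7)/6 = 48.
Deadweight loss = ½ · (56 - 48) · (31 - 7) = ½ · 8 · 24 = 96.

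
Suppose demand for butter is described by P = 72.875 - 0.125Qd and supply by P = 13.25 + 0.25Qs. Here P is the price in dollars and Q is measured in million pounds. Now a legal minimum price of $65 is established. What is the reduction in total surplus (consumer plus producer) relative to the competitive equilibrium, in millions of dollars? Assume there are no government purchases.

1728

Rearranging demand gives Qd = 583 - 8P; rearranging supply gives Qs = 4P - 53. Without the control the market clears where 583 - 8P = 4P - 53, i.e. P* = 53 and Q* = 159.
Since 65 > 53, the floor is binding.
At P = 65: Qd = 583 - 8·65 = 63 and Qs = 4·65 - 53 = 207.
Quantity traded falls to 63. At Q = 63 the demand price is (583 - 63)/8 = 65 and the supply price is (53 + 63)/4 = 29.
Deadweight loss = ½ · (65 - 29) · (159 - 63) = ½ · 36 · 96 = 1728.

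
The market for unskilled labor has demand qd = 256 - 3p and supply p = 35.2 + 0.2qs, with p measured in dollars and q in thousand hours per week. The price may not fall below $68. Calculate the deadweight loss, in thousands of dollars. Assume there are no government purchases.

Rearranging supply gives qs = 5p - 176. In a free market, 256 - 3p = 5p - 176 gives the equilibrium p* = 54, q* = 94.
Because the floor (68) lies above the market-clearing price, it is binding.
At p = 68: qd = 256 - 3·68 = 52 and qs = 5·68 - 176 = 164.
Quantity traded falls to 52. At q = 52 the demand price is (256 - 52)/3 = 68 and the supply price is (176 + 52)/5 = 45.6.
Deadweight loss = ½ · (68 - 45.6) · (94 - 52) = ½ · 22.4 · 42 = 470.4.

470.4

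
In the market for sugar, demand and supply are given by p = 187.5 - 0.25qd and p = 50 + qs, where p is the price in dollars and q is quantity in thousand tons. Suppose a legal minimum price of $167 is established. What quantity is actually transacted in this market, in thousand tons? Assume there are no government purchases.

Rearranging demand gives qd = 750 - 4p; rearranging supply gives qs = p - 50. In a free market, 750 - 4p = p - 50 gives the equilibrium p* = 160, q* = 110.
Since 167 > 160, the floor is binding.
At p = 167: qd = 750 - 4·167 = 82 and qs = 167 - 50 = 117.
The quantity actually transacted is the short side, demand: 82.

82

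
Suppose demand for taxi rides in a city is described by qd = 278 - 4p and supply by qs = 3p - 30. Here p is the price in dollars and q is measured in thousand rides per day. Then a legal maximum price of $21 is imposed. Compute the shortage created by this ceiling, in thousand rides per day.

161

Equilibrium: 278 - 4p = 3p - 30, so 308 = 7p and p* = 44, q* = 102.
Since 21 < 44, the ceiling is binding.
At p = 21: qd = 278 - 4·21 = 194 and qs = 3·21 - 30 = 33.
Shortage = qd - qs = 194 - 33 = 161.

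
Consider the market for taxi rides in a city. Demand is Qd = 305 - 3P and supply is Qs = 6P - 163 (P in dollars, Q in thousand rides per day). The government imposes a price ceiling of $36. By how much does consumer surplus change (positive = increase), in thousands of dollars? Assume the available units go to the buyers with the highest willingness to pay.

-688

Setting quantity demanded equal to quantity supplied, 305 - 3P = 6P - 163, gives P* = 52 and Q* = 149.
Since 36 < 52, the ceiling is binding.
At P = 36: Qd = 305 - 3·36 = 197 and Qs = 6·36 - 163 = 53.
Consumer surplus without the control is ½ · (305/3 - 52) · 149 = 22201/6.
With the ceiling, 53 units are sold at 36 (assume they go to the highest-value buyers). The demand price at Q = 53 is 84, so CS = ½ · [(305/3 - 36) + (84 - 36)] · 53 = 18073/6.
Change in consumer surplus = 18073/6 - 22201/6 = -688.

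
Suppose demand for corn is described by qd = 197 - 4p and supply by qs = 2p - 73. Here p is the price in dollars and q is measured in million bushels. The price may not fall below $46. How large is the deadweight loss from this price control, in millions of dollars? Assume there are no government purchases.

6

Without the control the market clears where 197 - 4p = 2p - 73, i.e. p* = 45 and q* = 17.
Because the floor (46) lies above the market-clearing price, it is binding.
At p = 46: qd = 197 - 4·46 = 13 and qs = 2·46 - 73 = 19.
Quantity traded falls to 13. At q = 13 the demand price is (197 - 13)/4 = 46 and the supply price is (73 + 13)/2 = 43.
Deadweight loss = ½ · (46 - 43) · (17 - 13) = ½ · 3 · 4 = 6.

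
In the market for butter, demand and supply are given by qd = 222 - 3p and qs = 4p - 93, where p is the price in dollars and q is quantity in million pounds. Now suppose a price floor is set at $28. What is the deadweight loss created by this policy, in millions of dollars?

0

Setting quantity demanded equal to quantity supplied, 222 - 3p = 4p - 93, gives p* = 45 and q* = 87.
Since 28 is below p* = 45, the floor does not bind and the free-market outcome prevails.
Since the control does not bind, no trades are prevented and deadweight loss is zero.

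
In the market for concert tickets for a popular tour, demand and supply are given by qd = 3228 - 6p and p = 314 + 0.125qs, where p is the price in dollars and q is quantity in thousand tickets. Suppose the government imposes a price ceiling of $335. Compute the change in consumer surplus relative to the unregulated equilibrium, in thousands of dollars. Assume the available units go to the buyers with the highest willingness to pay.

Rearranging supply gives qs = 8p - 2512. In a free market, 3228 - 6p = 8p - 2512 gives the equilibrium p* = 410, q* = 768.
The ceiling of 335 is below the equilibrium price 410, so it binds.
At p = 335: qd = 3228 - 6·335 = 1218 and qs = 8·335 - 2512 = 168.
Consumer surplus without the control is ½ · (538 - 410) · 768 = 49152.
With the ceiling, 168 units are sold at 335 (assume they go to the highest-value buyers). The demand price at q = 168 is 510, so CS = ½ · [(538 - 335) + (510 - 335)] · 168 = 31752.
Change in consumer surplus = 31752 - 49152 = -17400.

-17400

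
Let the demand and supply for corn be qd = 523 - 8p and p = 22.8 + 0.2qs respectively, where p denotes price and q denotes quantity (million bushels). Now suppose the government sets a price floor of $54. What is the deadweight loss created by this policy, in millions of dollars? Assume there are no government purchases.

260

Rearranging supply gives qs = 5p - 114. Equilibrium: 523 - 8p = 5p - 114, so 637 = 13p and p* = 49, q* = 131.
Since 54 > 49, the floor is binding.
At p = 54: qd = 523 - 8·54 = 91 and qs = 5·54 - 114 = 156.
Quantity traded falls to 91. At q = 91 the demand price is (523 - 91)/8 = 54 and the supply price is (114 + 91)/5 = 41.
Deadweight loss = ½ · (54 - 41) · (131 - 91) = ½ · 13 · 40 = 260.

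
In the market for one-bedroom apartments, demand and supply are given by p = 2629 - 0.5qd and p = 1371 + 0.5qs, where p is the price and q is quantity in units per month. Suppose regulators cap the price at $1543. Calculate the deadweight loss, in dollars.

417698

Rearranging demand gives qd = 5258 - 2p; rearranging supply gives qs = 2p - 2742. In a free market, 5258 - 2p = 2p - 2742 gives the equilibrium p* = 2000, q* = 1258.
The ceiling of 1543 is below the equilibrium price 2000, so it binds.
At p = 1543: qd = 5258 - 2·1543 = 2172 and qs = 2·1543 - 2742 = 344.
Quantity traded falls to 344. At q = 344 the demand price is (5258 - 344)/2 = 2457 and the supply price is (2742 + 344)/2 = 1543.
Deadweight loss = ½ · (2457 - 1543) · (1258 - 344) = ½ · 914 · 914 = 417698.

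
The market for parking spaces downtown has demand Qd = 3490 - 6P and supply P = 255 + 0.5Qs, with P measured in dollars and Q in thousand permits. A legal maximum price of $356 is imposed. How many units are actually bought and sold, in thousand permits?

202

Rearranging supply gives Qs = 2P - 510. Equilibrium: 3490 - 6P = 2P - 510, so 4000 = 8P and P* = 500, Q* = 490.
Since 356 < 500, the ceiling is binding.
At P = 356: Qd = 3490 - 6·356 = 1354 and Qs = 2·356 - 510 = 202.
The quantity actually transacted is the short side, supply: 202.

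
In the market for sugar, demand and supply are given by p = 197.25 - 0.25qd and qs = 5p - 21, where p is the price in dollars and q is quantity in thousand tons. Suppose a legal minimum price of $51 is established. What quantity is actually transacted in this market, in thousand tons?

Rearranging demand gives qd = 789 - 4p. Setting quantity demanded equal to quantity supplied, 789 - 4p = 5p - 21, gives p* = 90 and q* = 429.
The floor of 51 is below the equilibrium price 90, so it is not binding; the market clears at p* = 90, q* = 429.

429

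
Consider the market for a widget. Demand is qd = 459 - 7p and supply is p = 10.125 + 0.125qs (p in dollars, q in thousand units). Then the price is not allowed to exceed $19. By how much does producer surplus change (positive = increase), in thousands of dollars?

-2363

Rearranging supply gives qs = 8p - 81. Setting quantity demanded equal to quantity supplied, 459 - 7p = 8p - 81, gives p* = 36 and q* = 207.
Since 19 < 36, the ceiling is binding.
At p = 19: qd = 459 - 7·19 = 326 and qs = 8·19 - 81 = 71.
Producer surplus without the control is ½ · (36 - 10.125) · 207 = 2678.0625.
With the ceiling, producers sell 71 units at 19, so PS = ½ · (19 - 10.125) · 71 = 315.0625.
Change in producer surplus = 315.0625 - 2678.0625 = -2363.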